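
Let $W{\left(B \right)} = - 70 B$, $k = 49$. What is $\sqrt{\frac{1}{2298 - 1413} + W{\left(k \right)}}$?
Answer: $\frac{i \sqrt{2686460865}}{885} \approx 58.566 i$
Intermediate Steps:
$\sqrt{\frac{1}{2298 - 1413} + W{\left(k \right)}} = \sqrt{\frac{1}{2298 - 1413} - 3430} = \sqrt{\frac{1}{885} - 3430} = \sqrt{- \frac{3035549}{885}} = \frac{i \sqrt{2686460865}}{885}$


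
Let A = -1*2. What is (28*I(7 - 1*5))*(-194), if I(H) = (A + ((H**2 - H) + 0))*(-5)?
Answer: 0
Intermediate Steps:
A = -2
I(H) = 10 - 5*H**2 + 5*H (I(H) = (-2 + ((H**2 - H) + 0))*(-5) = (-2 + (H**2 - H))*(-5) = (-2 + H**2 - H)*(-5) = 10 - 5*H**2 + 5*H)
(28*I(7 - 1*5))*(-194) = (28*(10 - 5*(7 - 1*5)**2 + 5*(7 - 1*5)))*(-194) = (28*(10 - 5*(7 - 5)**2 + 5*(7 - 5)))*(-194) = (28*(10 - 5*2**2 + 5*2))*(-194) = (28*(10 - 5*4 + 10))*(-194) = (28*(10 - 20 + 10))*(-194) = (28*0)*(-194) = 0*(-194) = 0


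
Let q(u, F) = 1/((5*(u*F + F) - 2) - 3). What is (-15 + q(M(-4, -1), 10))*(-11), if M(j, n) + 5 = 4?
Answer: 836/5 ≈ 167.20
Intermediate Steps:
M(j, n) = -1 (M(j, n) = -5 + 4 = -1)
q(u, F) = 1/(-5 + 5*F + 5*F*u) (q(u, F) = 1/((5*(F*u + F) - 2) - 3) = 1/((5*(F + F*u) - 2) - 3) = 1/(((5*F + 5*F*u) - 2) - 3) = 1/((-2 + 5*F + 5*F*u) - 3) = 1/(-5 + 5*F + 5*F*u))
(-15 + q(M(-4, -1), 10))*(-11) = (-15 + 1/(5*(-1 + 10 + 10*(-1))))*(-11) = (-15 + 1/(5*(-1 + 10 - 10)))*(-11) = (-15 + (⅕)/(-1))*(-11) = (-15 + (⅕)*(-1))*(-11) = (-15 - ⅕)*(-11) = -76/5*(-11) = 836/5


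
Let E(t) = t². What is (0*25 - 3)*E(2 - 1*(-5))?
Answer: -147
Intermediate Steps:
(0*25 - 3)*E(2 - 1*(-5)) = (0*25 - 3)*(2 - 1*(-5))² = (0 - 3)*(2 + 5)² = -3*7² = -3*49 = -147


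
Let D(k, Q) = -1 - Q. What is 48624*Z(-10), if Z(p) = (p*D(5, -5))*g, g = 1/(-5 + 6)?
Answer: -1944960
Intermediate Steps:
g = 1 (g = 1/1 = 1)
Z(p) = 4*p (Z(p) = (p*(-1 - 1*(-5)))*1 = (p*(-1 + 5))*1 = (p*4)*1 = (4*p)*1 = 4*p)
48624*Z(-10) = 48624*(4*(-10)) = 48624*(-40) = -1944960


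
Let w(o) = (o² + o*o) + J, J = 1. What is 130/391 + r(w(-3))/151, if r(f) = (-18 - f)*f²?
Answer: -5202957/59041 ≈ -88.125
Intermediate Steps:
w(o) = 1 + 2*o² (w(o) = (o² + o*o) + 1 = (o² + o²) + 1 = 2*o² + 1 = 1 + 2*o²)
r(f) = f²*(-18 - f)
130/391 + r(w(-3))/151 = 130/391 + ((1 + 2*(-3)²)²*(-18 - (1 + 2*(-3)²)))/151 = 130*(1/391) + ((1 + 2*9)²*(-18 - (1 + 2*9)))*(1/151) = 130/391 + ((1 + 18)²*(-18 - (1 + 18)))*(1/151) = 130/391 + (19²*(-18 - 1*19))*(1/151) = 130/391 + (361*(-18 - 19))*(1/151) = 130/391 + (361*(-37))*(1/151) = 130/391 - 13357*1/151 = 130/391 - 13357/151 = -5202957/59041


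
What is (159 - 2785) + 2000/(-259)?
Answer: -682134/259 ≈ -2633.7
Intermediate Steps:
(159 - 2785) + 2000/(-259) = -2626 + 2000*(-1/259) = -2626 - 2000/259 = -682134/259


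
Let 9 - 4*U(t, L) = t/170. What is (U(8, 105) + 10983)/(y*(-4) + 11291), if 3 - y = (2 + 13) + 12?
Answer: 3734981/3871580 ≈ 0.96472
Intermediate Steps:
U(t, L) = 9/4 - t/680 (U(t, L) = 9/4 - t/(4*170) = 9/4 - t/680)
y = -24 (y = 3 - ((2 + 13) + 12) = 3 - (15 + 12) = 3 - 1*27 = 3 - 27 = -24)
(U(8, 105) + 10983)/(y*(-4) + 11291) = ((9/4 - 1/680*8) + 10983)/(-24*(-4) + 11291) = ((9/4 - 1/85) + 10983)/(96 + 11291) = (761/340 + 10983)/11387 = (3734981/340)*(1/11387) = 3734981/3871580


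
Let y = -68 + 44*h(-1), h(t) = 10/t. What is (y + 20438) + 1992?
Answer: 21922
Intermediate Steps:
y = -508 (y = -68 + 44*(10/(-1)) = -68 + 44*(10*(-1)) = -68 + 44*(-10) = -68 - 440 = -508)
(y + 20438) + 1992 = (-508 + 20438) + 1992 = 19930 + 1992 = 21922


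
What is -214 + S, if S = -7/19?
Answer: -4073/19 ≈ -214.37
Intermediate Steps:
S = -7/19 (S = -7*1/19 = -7/19 ≈ -0.36842)
-214 + S = -214 - 7/19 = -4073/19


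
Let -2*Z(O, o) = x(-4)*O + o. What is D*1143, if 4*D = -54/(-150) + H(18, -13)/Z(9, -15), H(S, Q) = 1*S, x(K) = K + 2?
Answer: 456057/1100 ≈ 414.60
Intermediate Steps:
x(K) = 2 + K
H(S, Q) = S
Z(O, o) = O - o/2 (Z(O, o) = -((2 - 4)*O + o)/2 = -(-2*O + o)/2 = -(o - 2*O)/2 = O - o/2)
D = 399/1100 (D = (-54/(-150) + 18/(9 - ½*(-15)))/4 = (-54*(-1/150) + 18/(9 + 15/2))/4 = (9/25 + 18/(33/2))/4 = (9/25 + 18*(2/33))/4 = (9/25 + 12/11)/4 = (¼)*(399/275) = 399/1100 ≈ 0.36273)
D*1143 = (399/1100)*1143 = 456057/1100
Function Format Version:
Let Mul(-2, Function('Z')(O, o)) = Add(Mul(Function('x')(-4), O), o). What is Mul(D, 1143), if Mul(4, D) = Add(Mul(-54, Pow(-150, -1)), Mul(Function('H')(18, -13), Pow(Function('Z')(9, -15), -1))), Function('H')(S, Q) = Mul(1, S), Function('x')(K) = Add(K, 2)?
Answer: Rational(456057, 1100) ≈ 414.60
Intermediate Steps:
Function('x')(K) = Add(2, K)
Function('H')(S, Q) = S
Function('Z')(O, o) = Add(O, Mul(Rational(-1, 2), o)) (Function('Z')(O, o) = Mul(Rational(-1, 2), Add(Mul(Add(2, -4), O), o)) = Mul(Rational(-1, 2), Add(Mul(-2, O), o)) = Mul(Rational(-1, 2), Add(o, Mul(-2, O))) = Add(O, Mul(Rational(-1, 2), o)))
D = Rational(399, 1100) (D = Mul(Rational(1, 4), Add(Mul(-54, Pow(-150, -1)), Mul(18, Pow(Add(9, Mul(Rational(-1, 2), -15)), -1)))) = Mul(Rational(1, 4), Add(Mul(-54, Rational(-1, 150)), Mul(18, Pow(Add(9, Rational(15, 2)), -1)))) = Mul(Rational(1, 4), Add(Rational(9, 25), Mul(18, Pow(Rational(33, 2), -1)))) = Mul(Rational(1, 4), Add(Rational(9, 25), Mul(18, Rational(2, 33)))) = Mul(Rational(1, 4), Add(Rational(9, 25), Rational(12, 11))) = Mul(Rational(1, 4), Rational(399, 275)) = Rational(399, 1100) ≈ 0.36273)
Mul(D, 1143) = Mul(Rational(399, 1100), 1143) = Rational(456057, 1100)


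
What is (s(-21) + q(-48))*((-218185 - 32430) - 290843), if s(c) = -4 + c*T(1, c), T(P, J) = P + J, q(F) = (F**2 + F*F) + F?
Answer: -2694295008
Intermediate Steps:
q(F) = F + 2*F**2 (q(F) = (F**2 + F**2) + F = 2*F**2 + F = F + 2*F**2)
T(P, J) = J + P
s(c) = -4 + c*(1 + c) (s(c) = -4 + c*(c + 1) = -4 + c*(1 + c))
(s(-21) + q(-48))*((-218185 - 32430) - 290843) = ((-4 - 21*(1 - 21)) - 48*(1 + 2*(-48)))*((-218185 - 32430) - 290843) = ((-4 - 21*(-20)) - 48*(1 - 96))*(-250615 - 290843) = ((-4 + 420) - 48*(-95))*(-541458) = (416 + 4560)*(-541458) = 4976*(-541458) = -2694295008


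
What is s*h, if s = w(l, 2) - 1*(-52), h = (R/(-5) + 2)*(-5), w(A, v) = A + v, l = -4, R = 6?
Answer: -200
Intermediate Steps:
h = -4 (h = (6/(-5) + 2)*(-5) = (6*(-1/5) + 2)*(-5) = (-6/5 + 2)*(-5) = (4/5)*(-5) = -4)
s = 50 (s = (-4 + 2) - 1*(-52) = -2 + 52 = 50)
s*h = 50*(-4) = -200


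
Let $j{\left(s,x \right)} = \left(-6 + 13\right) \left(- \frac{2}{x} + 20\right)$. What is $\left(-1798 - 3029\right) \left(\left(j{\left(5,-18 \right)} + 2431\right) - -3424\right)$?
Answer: $- \frac{86824858}{3} \approx -2.8942 \cdot 10^{7}$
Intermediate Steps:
$j{\left(s,x \right)} = 140 - \frac{14}{x}$ ($j{\left(s,x \right)} = 7 \left(20 - \frac{2}{x}\right) = 140 - \frac{14}{x}$)
$\left(-1798 - 3029\right) \left(\left(j{\left(5,-18 \right)} + 2431\right) - -3424\right) = \left(-1798 - 3029\right) \left(\left(\left(140 - \frac{14}{-18}\right) + 2431\right) - -3424\right) = - 4827 \left(\left(\left(140 - - \frac{7}{9}\right) + 2431\right) + 3424\right) = - 4827 \left(\left(\left(140 + \frac{7}{9}\right) + 2431\right) + 3424\right) = - 4827 \left(\left(\frac{1267}{9} + 2431\right) + 3424\right) = - 4827 \left(\frac{23146}{9} + 3424\right) = \left(-4827\right) \frac{53962}{9} = - \frac{86824858}{3}$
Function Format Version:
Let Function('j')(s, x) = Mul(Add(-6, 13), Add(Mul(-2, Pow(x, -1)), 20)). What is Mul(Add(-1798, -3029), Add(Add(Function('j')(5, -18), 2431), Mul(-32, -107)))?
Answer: Rational(-86824858, 3) ≈ -2.8942e+7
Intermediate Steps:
Function('j')(s, x) = Add(140, Mul(-14, Pow(x, -1))) (Function('j')(s, x) = Mul(7, Add(20, Mul(-2, Pow(x, -1)))) = Add(140, Mul(-14, Pow(x, -1))))
Mul(Add(-1798, -3029), Add(Add(Function('j')(5, -18), 2431), Mul(-32, -107))) = Mul(Add(-1798, -3029), Add(Add(Add(140, Mul(-14, Pow(-18, -1))), 2431), Mul(-32, -107))) = Mul(-4827, Add(Add(Add(140, Mul(-14, Rational(-1, 18))), 2431), 3424)) = Mul(-4827, Add(Add(Add(140, Rational(7, 9)), 2431), 3424)) = Mul(-4827, Add(Add(Rational(1267, 9), 2431), 3424)) = Mul(-4827, Add(Rational(23146, 9), 3424)) = Mul(-4827, Rational(53962, 9)) = Rational(-86824858, 3)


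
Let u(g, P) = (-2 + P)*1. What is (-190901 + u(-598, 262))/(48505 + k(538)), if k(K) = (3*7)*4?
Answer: -190641/48589 ≈ -3.9235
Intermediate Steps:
k(K) = 84 (k(K) = 21*4 = 84)
u(g, P) = -2 + P
(-190901 + u(-598, 262))/(48505 + k(538)) = (-190901 + (-2 + 262))/(48505 + 84) = (-190901 + 260)/48589 = -190641*1/48589 = -190641/48589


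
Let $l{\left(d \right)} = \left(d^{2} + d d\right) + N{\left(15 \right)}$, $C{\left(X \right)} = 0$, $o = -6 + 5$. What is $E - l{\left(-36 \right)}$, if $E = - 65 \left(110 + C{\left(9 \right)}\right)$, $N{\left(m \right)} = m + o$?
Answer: $-9756$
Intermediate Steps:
$o = -1$
$N{\left(m \right)} = -1 + m$ ($N{\left(m \right)} = m - 1 = -1 + m$)
$E = -7150$ ($E = - 65 \left(110 + 0\right) = \left(-65\right) 110 = -7150$)
$l{\left(d \right)} = 14 + 2 d^{2}$ ($l{\left(d \right)} = \left(d^{2} + d d\right) + \left(-1 + 15\right) = \left(d^{2} + d^{2}\right) + 14 = 2 d^{2} + 14 = 14 + 2 d^{2}$)
$E - l{\left(-36 \right)} = -7150 - \left(14 + 2 \left(-36\right)^{2}\right) = -7150 - \left(14 + 2 \cdot 1296\right) = -7150 - \left(14 + 2592\right) = -7150 - 2606 = -9756$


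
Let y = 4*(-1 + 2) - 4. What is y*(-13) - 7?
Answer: -7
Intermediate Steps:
y = 0 (y = 4*1 - 4 = 4 - 4 = 0)
y*(-13) - 7 = 0*(-13) - 7 = 0 - 7 = -7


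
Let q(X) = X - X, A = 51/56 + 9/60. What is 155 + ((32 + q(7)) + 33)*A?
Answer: 12541/56 ≈ 223.95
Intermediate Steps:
A = 297/280 (A = 51*(1/56) + 9*(1/60) = 51/56 + 3/20 = 297/280 ≈ 1.0607)
q(X) = 0
155 + ((32 + q(7)) + 33)*A = 155 + ((32 + 0) + 33)*(297/280) = 155 + (32 + 33)*(297/280) = 155 + 65*(297/280) = 155 + 3861/56 = 12541/56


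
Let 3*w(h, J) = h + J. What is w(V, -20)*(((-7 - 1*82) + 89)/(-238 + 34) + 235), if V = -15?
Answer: -8225/3 ≈ -2741.7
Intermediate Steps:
w(h, J) = J/3 + h/3 (w(h, J) = (h + J)/3 = (J + h)/3 = J/3 + h/3)
w(V, -20)*(((-7 - 1*82) + 89)/(-238 + 34) + 235) = ((⅓)*(-20) + (⅓)*(-15))*(((-7 - 1*82) + 89)/(-238 + 34) + 235) = (-20/3 - 5)*(((-7 - 82) + 89)/(-204) + 235) = -35*((-89 + 89)*(-1/204) + 235)/3 = -35*(0*(-1/204) + 235)/3 = -35*(0 + 235)/3 = -35/3*235 = -8225/3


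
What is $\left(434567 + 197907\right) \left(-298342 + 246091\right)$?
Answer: $-33047398974$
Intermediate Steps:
$\left(434567 + 197907\right) \left(-298342 + 246091\right) = 632474 \left(-52251\right) = -33047398974$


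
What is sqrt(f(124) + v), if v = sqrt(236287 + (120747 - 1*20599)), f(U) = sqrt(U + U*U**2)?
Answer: sqrt(sqrt(336435) + 2*sqrt(476687)) ≈ 44.282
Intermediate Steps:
f(U) = sqrt(U + U**3)
v = sqrt(336435) (v = sqrt(236287 + (120747 - 20599)) = sqrt(236287 + 100148) = sqrt(336435) ≈ 580.03)
sqrt(f(124) + v) = sqrt(sqrt(124 + 124**3) + sqrt(336435)) = sqrt(sqrt(124 + 1906624) + sqrt(336435)) = sqrt(sqrt(1906748) + sqrt(336435)) = sqrt(2*sqrt(476687) + sqrt(336435)) = sqrt(sqrt(336435) + 2*sqrt(476687))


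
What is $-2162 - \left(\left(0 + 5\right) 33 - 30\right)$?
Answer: $-2297$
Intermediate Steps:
$-2162 - \left(\left(0 + 5\right) 33 - 30\right) = -2162 - \left(5 \cdot 33 - 30\right) = -2162 - \left(165 - 30\right) = -2162 - 135 = -2297$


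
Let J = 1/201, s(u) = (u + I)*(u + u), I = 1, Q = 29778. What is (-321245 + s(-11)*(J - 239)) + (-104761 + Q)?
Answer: -90210188/201 ≈ -4.4881e+5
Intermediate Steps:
s(u) = 2*u*(1 + u) (s(u) = (u + 1)*(u + u) = (1 + u)*(2*u) = 2*u*(1 + u))
J = 1/201 ≈ 0.0049751
(-321245 + s(-11)*(J - 239)) + (-104761 + Q) = (-321245 + (2*(-11)*(1 - 11))*(1/201 - 239)) + (-104761 + 29778) = (-321245 + (2*(-11)*(-10))*(-48038/201)) - 74983 = (-321245 + 220*(-48038/201)) - 74983 = (-321245 - 10568360/201) - 74983 = -75138605/201 - 74983 = -90210188/201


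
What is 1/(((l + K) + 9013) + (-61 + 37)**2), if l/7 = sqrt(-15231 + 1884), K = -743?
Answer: 8846/78905719 - 21*I*sqrt(1483)/78905719 ≈ 0.00011211 - 1.0249e-5*I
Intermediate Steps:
l = 21*I*sqrt(1483) (l = 7*sqrt(-15231 + 1884) = 7*sqrt(-13347) = 7*(3*I*sqrt(1483)) = 21*I*sqrt(1483) ≈ 808.7*I)
1/(((l + K) + 9013) + (-61 + 37)**2) = 1/(((21*I*sqrt(1483) - 743) + 9013) + (-61 + 37)**2) = 1/(((-743 + 21*I*sqrt(1483)) + 9013) + (-24)**2) = 1/((8270 + 21*I*sqrt(1483)) + 576) = 1/(8846 + 21*I*sqrt(1483))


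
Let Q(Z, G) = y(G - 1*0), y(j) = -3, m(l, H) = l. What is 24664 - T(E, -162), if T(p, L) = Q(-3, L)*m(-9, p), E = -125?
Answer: 24637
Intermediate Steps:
Q(Z, G) = -3
T(p, L) = 27 (T(p, L) = -3*(-9) = 27)
24664 - T(E, -162) = 24664 - 1*27 = 24664 - 27 = 24637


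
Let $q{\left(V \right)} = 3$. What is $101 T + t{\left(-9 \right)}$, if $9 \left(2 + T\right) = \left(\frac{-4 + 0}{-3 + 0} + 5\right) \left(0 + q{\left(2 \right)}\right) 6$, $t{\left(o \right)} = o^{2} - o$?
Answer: $\frac{3502}{3} \approx 1167.3$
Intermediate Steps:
$T = \frac{32}{3}$ ($T = -2 + \frac{\left(\frac{-4 + 0}{-3 + 0} + 5\right) \left(0 + 3\right) 6}{9} = -2 + \frac{\left(- \frac{4}{-3} + 5\right) 3 \cdot 6}{9} = -2 + \frac{\left(\left(-4\right) \left(- \frac{1}{3}\right) + 5\right) 18}{9} = -2 + \frac{\left(\frac{4}{3} + 5\right) 18}{9} = -2 + \frac{\frac{19}{3} \cdot 18}{9} = -2 + \frac{1}{9} \cdot 114 = -2 + \frac{38}{3} = \frac{32}{3} \approx 10.667$)
$101 T + t{\left(-9 \right)} = 101 \cdot \frac{32}{3} - 9 \left(-1 - 9\right) = \frac{3232}{3} - -90 = \frac{3232}{3} + 90 = \frac{3502}{3}$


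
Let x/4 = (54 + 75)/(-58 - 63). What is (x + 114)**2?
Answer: 176305284/14641 ≈ 12042.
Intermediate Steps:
x = -516/121 (x = 4*((54 + 75)/(-58 - 63)) = 4*(129/(-121)) = 4*(129*(-1/121)) = 4*(-129/121) = -516/121 ≈ -4.2645)
(x + 114)**2 = (-516/121 + 114)**2 = (13278/121)**2 = 176305284/14641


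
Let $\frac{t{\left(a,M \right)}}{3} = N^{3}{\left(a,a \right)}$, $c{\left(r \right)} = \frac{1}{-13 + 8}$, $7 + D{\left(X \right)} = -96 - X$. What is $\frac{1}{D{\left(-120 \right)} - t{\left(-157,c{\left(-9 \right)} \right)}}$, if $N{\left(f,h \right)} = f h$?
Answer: $- \frac{1}{44928215494330} \approx -2.2258 \cdot 10^{-14}$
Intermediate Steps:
$D{\left(X \right)} = -103 - X$ ($D{\left(X \right)} = -7 - \left(96 + X\right) = -103 - X$)
$c{\left(r \right)} = - \frac{1}{5}$ ($c{\left(r \right)} = \frac{1}{-5} = - \frac{1}{5}$)
$t{\left(a,M \right)} = 3 a^{6}$ ($t{\left(a,M \right)} = 3 \left(a a\right)^{3} = 3 \left(a^{2}\right)^{3} = 3 a^{6}$)
$\frac{1}{D{\left(-120 \right)} - t{\left(-157,c{\left(-9 \right)} \right)}} = \frac{1}{\left(-103 - -120\right) - 3 \left(-157\right)^{6}} = \frac{1}{\left(-103 + 120\right) - 3 \cdot 14976071831449} = \frac{1}{17 - 44928215494347} = \frac{1}{-44928215494330} = - \frac{1}{44928215494330}$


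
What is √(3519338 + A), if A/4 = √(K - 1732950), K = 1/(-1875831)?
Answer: √(12383642223610068618 + 7503324*I*√6097803845897060781)/1875831 ≈ 1876.0 + 1.4034*I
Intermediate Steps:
K = -1/1875831 ≈ -5.3310e-7
A = 4*I*√6097803845897060781/1875831 (A = 4*√(-1/1875831 - 1732950) = 4*√(-3250721331451/1875831) = 4*(I*√6097803845897060781/1875831) = 4*I*√6097803845897060781/1875831 ≈ 5265.7*I)
√(3519338 + A) = √(3519338 + 4*I*√6097803845897060781/1875831)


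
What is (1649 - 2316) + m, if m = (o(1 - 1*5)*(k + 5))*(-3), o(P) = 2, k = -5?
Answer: -667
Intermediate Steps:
m = 0 (m = (2*(-5 + 5))*(-3) = (2*0)*(-3) = 0*(-3) = 0)
(1649 - 2316) + m = (1649 - 2316) + 0 = -667 + 0 = -667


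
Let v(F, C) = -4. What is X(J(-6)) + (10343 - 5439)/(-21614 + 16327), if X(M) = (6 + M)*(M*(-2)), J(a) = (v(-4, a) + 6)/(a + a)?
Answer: 96773/95166 ≈ 1.0169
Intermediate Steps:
J(a) = 1/a (J(a) = (-4 + 6)/(a + a) = 2/((2*a)) = 2*(1/(2*a)) = 1/a)
X(M) = -2*M*(6 + M) (X(M) = (6 + M)*(-2*M) = -2*M*(6 + M))
X(J(-6)) + (10343 - 5439)/(-21614 + 16327) = -2*(6 + 1/(-6))/(-6) + (10343 - 5439)/(-21614 + 16327) = -2*(-⅙)*(6 - ⅙) + 4904/(-5287) = -2*(-⅙)*35/6 + 4904*(-1/5287) = 35/18 - 4904/5287 = 96773/95166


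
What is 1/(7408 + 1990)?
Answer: 1/9398 ≈ 0.00010641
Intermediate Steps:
1/(7408 + 1990) = 1/9398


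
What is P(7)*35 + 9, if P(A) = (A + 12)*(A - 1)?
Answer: 3999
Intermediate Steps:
P(A) = (-1 + A)*(12 + A) (P(A) = (12 + A)*(-1 + A) = (-1 + A)*(12 + A))
P(7)*35 + 9 = (-12 + 7² + 11*7)*35 + 9 = (-12 + 49 + 77)*35 + 9 = 114*35 + 9 = 3990 + 9 = 3999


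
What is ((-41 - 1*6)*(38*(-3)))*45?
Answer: 241110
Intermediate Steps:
((-41 - 1*6)*(38*(-3)))*45 = ((-41 - 6)*(-114))*45 = -47*(-114)*45 = 5358*45 = 241110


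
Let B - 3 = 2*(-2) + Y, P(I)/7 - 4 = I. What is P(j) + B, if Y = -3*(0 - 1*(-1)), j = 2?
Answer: 38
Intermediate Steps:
P(I) = 28 + 7*I
Y = -3 (Y = -3*(0 + 1) = -3*1 = -3)
B = -4 (B = 3 + (2*(-2) - 3) = 3 + (-4 - 3) = 3 - 7 = -4)
P(j) + B = (28 + 7*2) - 4 = (28 + 14) - 4 = 42 - 4 = 38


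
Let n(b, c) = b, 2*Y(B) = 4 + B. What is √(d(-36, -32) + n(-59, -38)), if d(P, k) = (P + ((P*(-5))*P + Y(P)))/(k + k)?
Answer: √689/4 ≈ 6.5622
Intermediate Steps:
Y(B) = 2 + B/2 (Y(B) = (4 + B)/2 = 2 + B/2)
d(P, k) = (2 - 5*P² + 3*P/2)/(2*k) (d(P, k) = (P + ((P*(-5))*P + (2 + P/2)))/(k + k) = (P + ((-5*P)*P + (2 + P/2)))/((2*k)) = (P + (-5*P² + (2 + P/2)))*(1/(2*k)) = (P + (2 + P/2 - 5*P²))*(1/(2*k)) = (2 - 5*P² + 3*P/2)*(1/(2*k)) = (2 - 5*P² + 3*P/2)/(2*k))
√(d(-36, -32) + n(-59, -38)) = √((¼)*(4 - 10*(-36)² + 3*(-36))/(-32) - 59) = √((¼)*(-1/32)*(4 - 10*1296 - 108) - 59) = √((¼)*(-1/32)*(4 - 12960 - 108) - 59) = √((¼)*(-1/32)*(-13064) - 59) = √(1633/16 - 59) = √(689/16) = √689/4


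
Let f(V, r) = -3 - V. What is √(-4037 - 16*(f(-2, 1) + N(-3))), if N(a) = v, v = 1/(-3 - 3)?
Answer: I*√36165/3 ≈ 63.39*I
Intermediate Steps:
v = -⅙ (v = 1/(-6) = -⅙ ≈ -0.16667)
N(a) = -⅙
√(-4037 - 16*(f(-2, 1) + N(-3))) = √(-4037 - 16*((-3 - 1*(-2)) - ⅙)) = √(-4037 - 16*((-3 + 2) - ⅙)) = √(-4037 - 16*(-1 - ⅙)) = √(-4037 - 16*(-7/6)) = √(-4037 + 56/3) = √(-12055/3) = I*√36165/3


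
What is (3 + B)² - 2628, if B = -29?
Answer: -1952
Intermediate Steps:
(3 + B)² - 2628 = (3 - 29)² - 2628 = (-26)² - 2628 = 676 - 2628 = -1952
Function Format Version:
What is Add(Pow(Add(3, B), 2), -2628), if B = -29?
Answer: -1952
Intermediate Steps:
Add(Pow(Add(3, B), 2), -2628) = Add(Pow(Add(3, -29), 2), -2628) = Add(Pow(-26, 2), -2628) = Add(676, -2628) = -1952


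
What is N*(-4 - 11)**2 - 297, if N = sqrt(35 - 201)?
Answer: -297 + 225*I*sqrt(166) ≈ -297.0 + 2898.9*I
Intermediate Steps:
N = I*sqrt(166) (N = sqrt(-166) = I*sqrt(166) ≈ 12.884*I)
N*(-4 - 11)**2 - 297 = (I*sqrt(166))*(-4 - 11)**2 - 297 = (I*sqrt(166))*(-15)**2 - 297 = (I*sqrt(166))*225 - 297 = 225*I*sqrt(166) - 297 = -297 + 225*I*sqrt(166)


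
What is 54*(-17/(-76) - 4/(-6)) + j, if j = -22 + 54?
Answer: 3043/38 ≈ 80.079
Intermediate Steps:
j = 32
54*(-17/(-76) - 4/(-6)) + j = 54*(-17/(-76) - 4/(-6)) + 32 = 54*(-17*(-1/76) - 4*(-⅙)) + 32 = 54*(17/76 + ⅔) + 32 = 54*(203/228) + 32 = 1827/38 + 32 = 3043/38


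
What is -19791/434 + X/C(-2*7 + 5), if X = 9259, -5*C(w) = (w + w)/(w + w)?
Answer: -20111821/434 ≈ -46341.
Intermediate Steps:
C(w) = -⅕ (C(w) = -(w + w)/(5*(w + w)) = -2*w/(5*(2*w)) = -2*w*1/(2*w)/5 = -⅕*1 = -⅕)
-19791/434 + X/C(-2*7 + 5) = -19791/434 + 9259/(-⅕) = -19791*1/434 + 9259*(-5) = -19791/434 - 46295 = -20111821/434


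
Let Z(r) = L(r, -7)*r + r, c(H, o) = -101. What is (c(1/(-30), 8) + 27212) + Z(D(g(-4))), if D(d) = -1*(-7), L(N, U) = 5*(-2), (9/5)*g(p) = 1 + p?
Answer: 27048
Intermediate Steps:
g(p) = 5/9 + 5*p/9 (g(p) = 5*(1 + p)/9 = 5/9 + 5*p/9)
L(N, U) = -10
D(d) = 7
Z(r) = -9*r (Z(r) = -10*r + r = -9*r)
(c(1/(-30), 8) + 27212) + Z(D(g(-4))) = (-101 + 27212) - 9*7 = 27111 - 63 = 27048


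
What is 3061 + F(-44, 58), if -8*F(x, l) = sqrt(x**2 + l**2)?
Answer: 3061 - 5*sqrt(53)/4 ≈ 3051.9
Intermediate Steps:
F(x, l) = -sqrt(l**2 + x**2)/8 (F(x, l) = -sqrt(x**2 + l**2)/8 = -sqrt(l**2 + x**2)/8)
3061 + F(-44, 58) = 3061 - sqrt(58**2 + (-44)**2)/8 = 3061 - sqrt(3364 + 1936)/8 = 3061 - 5*sqrt(53)/4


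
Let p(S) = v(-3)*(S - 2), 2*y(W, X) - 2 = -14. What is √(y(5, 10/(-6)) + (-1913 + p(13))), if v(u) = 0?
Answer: I*√1919 ≈ 43.806*I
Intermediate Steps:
y(W, X) = -6 (y(W, X) = 1 + (½)*(-14) = 1 - 7 = -6)
p(S) = 0 (p(S) = 0*(S - 2) = 0*(-2 + S) = 0)
√(y(5, 10/(-6)) + (-1913 + p(13))) = √(-6 + (-1913 + 0)) = √(-6 - 1913) = √(-1919) = I*√1919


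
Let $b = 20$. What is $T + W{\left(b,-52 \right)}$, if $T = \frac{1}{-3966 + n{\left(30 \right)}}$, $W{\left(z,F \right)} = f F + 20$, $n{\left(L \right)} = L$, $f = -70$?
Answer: $\frac{14405759}{3936} \approx 3660.0$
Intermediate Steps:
$W{\left(z,F \right)} = 20 - 70 F$ ($W{\left(z,F \right)} = - 70 F + 20 = 20 - 70 F$)
$T = - \frac{1}{3936}$ ($T = \frac{1}{-3966 + 30} = \frac{1}{-3936} = - \frac{1}{3936} \approx -0.00025406$)
$T + W{\left(b,-52 \right)} = - \frac{1}{3936} + \left(20 - -3640\right) = - \frac{1}{3936} + \left(20 + 3640\right) = - \frac{1}{3936} + 3660 = \frac{14405759}{3936}$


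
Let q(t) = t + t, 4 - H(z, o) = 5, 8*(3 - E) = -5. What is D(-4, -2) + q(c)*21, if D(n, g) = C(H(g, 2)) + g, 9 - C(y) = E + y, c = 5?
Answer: 1715/8 ≈ 214.38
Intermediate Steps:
E = 29/8 (E = 3 - 1/8*(-5) = 3 + 5/8 = 29/8 ≈ 3.6250)
H(z, o) = -1 (H(z, o) = 4 - 1*5 = 4 - 5 = -1)
q(t) = 2*t
C(y) = 43/8 - y (C(y) = 9 - (29/8 + y) = 9 + (-29/8 - y) = 43/8 - y)
D(n, g) = 51/8 + g (D(n, g) = (43/8 - 1*(-1)) + g = (43/8 + 1) + g = 51/8 + g)
D(-4, -2) + q(c)*21 = (51/8 - 2) + (2*5)*21 = 35/8 + 10*21 = 35/8 + 210 = 1715/8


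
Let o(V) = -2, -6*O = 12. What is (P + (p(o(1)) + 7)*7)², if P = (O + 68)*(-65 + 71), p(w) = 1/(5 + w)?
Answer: 1800964/9 ≈ 2.0011e+5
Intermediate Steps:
O = -2 (O = -⅙*12 = -2)
P = 396 (P = (-2 + 68)*(-65 + 71) = 66*6 = 396)
(P + (p(o(1)) + 7)*7)² = (396 + (1/(5 - 2) + 7)*7)² = (396 + (1/3 + 7)*7)² = (396 + (⅓ + 7)*7)² = (396 + (22/3)*7)² = (396 + 154/3)² = (1342/3)² = 1800964/9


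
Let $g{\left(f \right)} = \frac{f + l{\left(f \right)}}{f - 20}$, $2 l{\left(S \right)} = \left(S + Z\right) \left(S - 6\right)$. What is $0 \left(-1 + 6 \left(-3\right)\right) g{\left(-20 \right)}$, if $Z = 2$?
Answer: $0$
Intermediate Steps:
$l{\left(S \right)} = \frac{\left(-6 + S\right) \left(2 + S\right)}{2}$ ($l{\left(S \right)} = \frac{\left(S + 2\right) \left(S - 6\right)}{2} = \frac{\left(2 + S\right) \left(-6 + S\right)}{2} = \frac{\left(-6 + S\right) \left(2 + S\right)}{2}$)
$g{\left(f \right)} = \frac{-6 + \frac{f^{2}}{2} - f}{-20 + f}$ ($g{\left(f \right)} = \frac{f - \left(6 + 2 f - \frac{f^{2}}{2}\right)}{f - 20} = \frac{-6 + \frac{f^{2}}{2} - f}{-20 + f}$)
$0 \left(-1 + 6 \left(-3\right)\right) g{\left(-20 \right)} = 0 \left(-1 + 6 \left(-3\right)\right) \frac{-6 + \frac{\left(-20\right)^{2}}{2} - -20}{-20 - 20} = 0 \left(-1 - 18\right) \frac{-6 + \frac{1}{2} \cdot 400 + 20}{-40} = 0 \left(-19\right) \left(- \frac{-6 + 200 + 20}{40}\right) = 0 \left(\left(- \frac{1}{40}\right) 214\right) = 0 \left(- \frac{107}{20}\right) = 0$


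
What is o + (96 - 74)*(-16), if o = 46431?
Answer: 46079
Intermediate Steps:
o + (96 - 74)*(-16) = 46431 + (96 - 74)*(-16) = 46431 + 22*(-16) = 46431 - 352 = 46079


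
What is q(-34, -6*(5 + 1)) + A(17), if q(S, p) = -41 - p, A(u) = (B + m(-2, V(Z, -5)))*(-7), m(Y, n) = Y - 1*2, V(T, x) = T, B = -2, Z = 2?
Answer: 37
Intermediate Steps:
m(Y, n) = -2 + Y (m(Y, n) = Y - 2 = -2 + Y)
A(u) = 42 (A(u) = (-2 + (-2 - 2))*(-7) = (-2 - 4)*(-7) = -6*(-7) = 42)
q(-34, -6*(5 + 1)) + A(17) = (-41 - (-6)*(5 + 1)) + 42 = (-41 - (-6)*6) + 42 = (-41 - 1*(-36)) + 42 = (-41 + 36) + 42 = -5 + 42 = 37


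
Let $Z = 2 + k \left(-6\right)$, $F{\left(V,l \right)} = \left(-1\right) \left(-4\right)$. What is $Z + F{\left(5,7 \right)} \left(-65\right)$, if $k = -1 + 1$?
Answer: $-258$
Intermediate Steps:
$F{\left(V,l \right)} = 4$
$k = 0$
$Z = 2$ ($Z = 2 + 0 \left(-6\right) = 2 + 0 = 2$)
$Z + F{\left(5,7 \right)} \left(-65\right) = 2 + 4 \left(-65\right) = 2 - 260 = -258$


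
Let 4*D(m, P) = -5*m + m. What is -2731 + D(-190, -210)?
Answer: -2541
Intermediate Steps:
D(m, P) = -m (D(m, P) = (-5*m + m)/4 = (-4*m)/4 = -m)
-2731 + D(-190, -210) = -2731 - 1*(-190) = -2731 + 190 = -2541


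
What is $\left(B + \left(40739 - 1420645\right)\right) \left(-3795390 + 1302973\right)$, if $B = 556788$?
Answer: $2051553296206$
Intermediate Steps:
$\left(B + \left(40739 - 1420645\right)\right) \left(-3795390 + 1302973\right) = \left(556788 + \left(40739 - 1420645\right)\right) \left(-3795390 + 1302973\right) = \left(556788 - 1379906\right) \left(-2492417\right) = \left(-823118\right) \left(-2492417\right) = 2051553296206$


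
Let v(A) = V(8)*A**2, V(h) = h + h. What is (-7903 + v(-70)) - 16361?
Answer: 54136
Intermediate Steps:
V(h) = 2*h
v(A) = 16*A**2 (v(A) = (2*8)*A**2 = 16*A**2)
(-7903 + v(-70)) - 16361 = (-7903 + 16*(-70)**2) - 16361 = (-7903 + 16*4900) - 16361 = (-7903 + 78400) - 16361 = 70497 - 16361 = 54136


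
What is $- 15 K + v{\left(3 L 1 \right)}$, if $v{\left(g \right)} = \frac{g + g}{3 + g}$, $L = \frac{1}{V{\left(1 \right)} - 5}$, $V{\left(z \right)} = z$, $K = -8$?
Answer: $\frac{358}{3} \approx 119.33$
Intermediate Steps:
$L = - \frac{1}{4}$ ($L = \frac{1}{1 - 5} = \frac{1}{-4} = - \frac{1}{4} \approx -0.25$)
$v{\left(g \right)} = \frac{2 g}{3 + g}$
$- 15 K + v{\left(3 L 1 \right)} = \left(-15\right) \left(-8\right) + \frac{2 \cdot 3 \left(- \frac{1}{4}\right) 1}{3 + 3 \left(- \frac{1}{4}\right) 1} = 120 + \frac{2 \left(\left(- \frac{3}{4}\right) 1\right)}{3 - \frac{3}{4}} = 120 + 2 \left(- \frac{3}{4}\right) \frac{1}{3 - \frac{3}{4}} = 120 + 2 \left(- \frac{3}{4}\right) \frac{1}{\frac{9}{4}} = 120 + 2 \left(- \frac{3}{4}\right) \frac{4}{9} = 120 - \frac{2}{3} = \frac{358}{3}$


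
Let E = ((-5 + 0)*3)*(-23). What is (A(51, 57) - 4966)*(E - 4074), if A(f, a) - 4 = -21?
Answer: 18581607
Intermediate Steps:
A(f, a) = -17 (A(f, a) = 4 - 21 = -17)
E = 345 (E = -5*3*(-23) = -15*(-23) = 345)
(A(51, 57) - 4966)*(E - 4074) = (-17 - 4966)*(345 - 4074) = -4983*(-3729) = 18581607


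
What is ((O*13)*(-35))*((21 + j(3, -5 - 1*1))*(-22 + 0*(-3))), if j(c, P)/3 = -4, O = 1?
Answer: 90090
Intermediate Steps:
j(c, P) = -12 (j(c, P) = 3*(-4) = -12)
((O*13)*(-35))*((21 + j(3, -5 - 1*1))*(-22 + 0*(-3))) = ((1*13)*(-35))*((21 - 12)*(-22 + 0*(-3))) = (13*(-35))*(9*(-22 + 0)) = -4095*(-22) = -455*(-198) = 90090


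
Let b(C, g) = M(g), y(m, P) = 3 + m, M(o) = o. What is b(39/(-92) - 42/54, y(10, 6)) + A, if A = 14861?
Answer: 14874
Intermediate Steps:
b(C, g) = g
b(39/(-92) - 42/54, y(10, 6)) + A = (3 + 10) + 14861 = 13 + 14861 = 14874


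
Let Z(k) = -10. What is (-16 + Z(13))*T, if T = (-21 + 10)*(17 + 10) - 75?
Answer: 9672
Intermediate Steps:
T = -372 (T = -11*27 - 75 = -297 - 75 = -372)
(-16 + Z(13))*T = (-16 - 10)*(-372) = -26*(-372) = 9672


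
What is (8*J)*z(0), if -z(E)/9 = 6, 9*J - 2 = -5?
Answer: 144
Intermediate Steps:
J = -⅓ (J = 2/9 + (⅑)*(-5) = 2/9 - 5/9 = -⅓ ≈ -0.33333)
z(E) = -54 (z(E) = -9*6 = -54)
(8*J)*z(0) = (8*(-⅓))*(-54) = -8/3*(-54) = 144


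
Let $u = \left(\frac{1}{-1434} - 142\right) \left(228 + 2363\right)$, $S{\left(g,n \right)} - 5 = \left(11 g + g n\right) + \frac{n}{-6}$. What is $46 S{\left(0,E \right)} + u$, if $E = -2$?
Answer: $- \frac{527250931}{1434} \approx -3.6768 \cdot 10^{5}$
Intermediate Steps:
$S{\left(g,n \right)} = 5 + 11 g - \frac{n}{6} + g n$ ($S{\left(g,n \right)} = 5 + \left(\left(11 g + g n\right) + \frac{n}{-6}\right) = 5 + \left(\left(11 g + g n\right) + n \left(- \frac{1}{6}\right)\right) = 5 - \left(- 11 g + \frac{n}{6} - g n\right) = 5 + \left(11 g - \frac{n}{6} + g n\right) = 5 + 11 g - \frac{n}{6} + g n$)
$u = - \frac{527602739}{1434}$ ($u = \left(- \frac{1}{1434} - 142\right) 2591 = \left(- \frac{203629}{1434}\right) 2591 = - \frac{527602739}{1434} \approx -3.6792 \cdot 10^{5}$)
$46 S{\left(0,E \right)} + u = 46 \left(5 + 11 \cdot 0 - - \frac{1}{3} + 0 \left(-2\right)\right) - \frac{527602739}{1434} = 46 \left(5 + 0 + \frac{1}{3} + 0\right) - \frac{527602739}{1434} = 46 \cdot \frac{16}{3} - \frac{527602739}{1434} = \frac{736}{3} - \frac{527602739}{1434} = - \frac{527250931}{1434}$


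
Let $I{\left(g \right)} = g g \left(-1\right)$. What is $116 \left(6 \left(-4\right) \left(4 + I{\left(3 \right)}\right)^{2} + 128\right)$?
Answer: $-54752$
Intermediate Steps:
$I{\left(g \right)} = - g^{2}$ ($I{\left(g \right)} = g^{2} \left(-1\right) = - g^{2}$)
$116 \left(6 \left(-4\right) \left(4 + I{\left(3 \right)}\right)^{2} + 128\right) = 116 \left(6 \left(-4\right) \left(4 - 3^{2}\right)^{2} + 128\right) = 116 \left(- 24 \left(4 - 9\right)^{2} + 128\right) = 116 \left(- 24 \left(-5\right)^{2} + 128\right) = 116 \left(\left(-24\right) 25 + 128\right) = 116 \left(-600 + 128\right) = 116 \left(-472\right) = -54752$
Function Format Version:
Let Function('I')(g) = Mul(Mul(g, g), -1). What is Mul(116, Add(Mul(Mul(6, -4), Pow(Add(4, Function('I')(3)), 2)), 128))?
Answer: -54752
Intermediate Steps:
Function('I')(g) = Mul(-1, Pow(g, 2)) (Function('I')(g) = Mul(Pow(g, 2), -1) = Mul(-1, Pow(g, 2)))
Mul(116, Add(Mul(Mul(6, -4), Pow(Add(4, Function('I')(3)), 2)), 128)) = Mul(116, Add(Mul(Mul(6, -4), Pow(Add(4, Mul(-1, Pow(3, 2))), 2)), 128)) = Mul(116, Add(Mul(-24, Pow(Add(4, Mul(-1, 9)), 2)), 128)) = Mul(116, Add(Mul(-24, Pow(Add(4, -9), 2)), 128)) = Mul(116, Add(Mul(-24, Pow(-5, 2)), 128)) = Mul(116, Add(Mul(-24, 25), 128)) = Mul(116, Add(-600, 128)) = Mul(116, -472) = -54752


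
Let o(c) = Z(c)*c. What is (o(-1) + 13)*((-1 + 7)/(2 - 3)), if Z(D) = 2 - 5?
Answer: -96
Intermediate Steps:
Z(D) = -3
o(c) = -3*c
(o(-1) + 13)*((-1 + 7)/(2 - 3)) = (-3*(-1) + 13)*((-1 + 7)/(2 - 3)) = (3 + 13)*(6/(-1)) = 16*(6*(-1)) = 16*(-6) = -96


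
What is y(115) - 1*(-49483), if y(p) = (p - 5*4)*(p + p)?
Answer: 71333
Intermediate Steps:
y(p) = 2*p*(-20 + p) (y(p) = (p - 20)*(2*p) = (-20 + p)*(2*p) = 2*p*(-20 + p))
y(115) - 1*(-49483) = 2*115*(-20 + 115) - 1*(-49483) = 2*115*95 + 49483 = 21850 + 49483 = 71333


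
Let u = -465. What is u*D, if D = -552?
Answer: 256680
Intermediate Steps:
u*D = -465*(-552) = 256680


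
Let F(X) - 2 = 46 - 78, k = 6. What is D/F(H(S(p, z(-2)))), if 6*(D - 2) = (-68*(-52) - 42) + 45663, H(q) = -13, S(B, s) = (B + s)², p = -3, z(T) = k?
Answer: -49169/180 ≈ -273.16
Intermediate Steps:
z(T) = 6
D = 49169/6 (D = 2 + ((-68*(-52) - 42) + 45663)/6 = 2 + ((3536 - 42) + 45663)/6 = 2 + (3494 + 45663)/6 = 2 + (⅙)*49157 = 2 + 49157/6 = 49169/6 ≈ 8194.8)
F(X) = -30 (F(X) = 2 + (46 - 78) = 2 - 32 = -30)
D/F(H(S(p, z(-2)))) = (49169/6)/(-30) = (49169/6)*(-1/30) = -49169/180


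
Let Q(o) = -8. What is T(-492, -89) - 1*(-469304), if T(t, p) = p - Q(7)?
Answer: 469223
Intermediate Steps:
T(t, p) = 8 + p (T(t, p) = p - 1*(-8) = p + 8 = 8 + p)
T(-492, -89) - 1*(-469304) = (8 - 89) - 1*(-469304) = -81 + 469304 = 469223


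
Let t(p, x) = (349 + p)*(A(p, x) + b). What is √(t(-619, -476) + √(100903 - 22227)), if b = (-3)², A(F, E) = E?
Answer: √(126090 + 2*√19669) ≈ 355.49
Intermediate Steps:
b = 9
t(p, x) = (9 + x)*(349 + p) (t(p, x) = (349 + p)*(x + 9) = (349 + p)*(9 + x) = (9 + x)*(349 + p))
√(t(-619, -476) + √(100903 - 22227)) = √((3141 + 9*(-619) + 349*(-476) - 619*(-476)) + √(100903 - 22227)) = √((3141 - 5571 - 166124 + 294644) + √78676) = √(126090 + 2*√19669)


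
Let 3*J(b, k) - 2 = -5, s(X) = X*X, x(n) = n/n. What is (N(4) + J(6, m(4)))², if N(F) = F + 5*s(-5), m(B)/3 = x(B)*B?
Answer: 16384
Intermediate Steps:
x(n) = 1
s(X) = X²
m(B) = 3*B (m(B) = 3*(1*B) = 3*B)
J(b, k) = -1 (J(b, k) = ⅔ + (⅓)*(-5) = ⅔ - 5/3 = -1)
N(F) = 125 + F (N(F) = F + 5*(-5)² = F + 5*25 = F + 125 = 125 + F)
(N(4) + J(6, m(4)))² = ((125 + 4) - 1)² = (129 - 1)² = 128² = 16384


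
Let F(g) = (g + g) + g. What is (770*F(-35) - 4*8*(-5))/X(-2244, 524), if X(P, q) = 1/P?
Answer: 181068360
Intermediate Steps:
F(g) = 3*g (F(g) = 2*g + g = 3*g)
(770*F(-35) - 4*8*(-5))/X(-2244, 524) = (770*(3*(-35)) - 4*8*(-5))/(1/(-2244)) = (770*(-105) - 32*(-5))/(-1/2244) = (-80850 + 160)*(-2244) = -80690*(-2244) = 181068360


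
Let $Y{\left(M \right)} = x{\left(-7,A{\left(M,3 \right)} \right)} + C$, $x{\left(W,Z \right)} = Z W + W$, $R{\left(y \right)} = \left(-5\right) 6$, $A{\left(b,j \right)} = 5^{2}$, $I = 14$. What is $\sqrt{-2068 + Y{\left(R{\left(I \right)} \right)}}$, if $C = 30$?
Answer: $2 i \sqrt{555} \approx 47.117 i$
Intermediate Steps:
$A{\left(b,j \right)} = 25$
$R{\left(y \right)} = -30$
$x{\left(W,Z \right)} = W + W Z$ ($x{\left(W,Z \right)} = W Z + W = W + W Z$)
$Y{\left(M \right)} = -152$ ($Y{\left(M \right)} = - 7 \left(1 + 25\right) + 30 = \left(-7\right) 26 + 30 = -182 + 30 = -152$)
$\sqrt{-2068 + Y{\left(R{\left(I \right)} \right)}} = \sqrt{-2068 - 152} = \sqrt{-2220} = 2 i \sqrt{555}$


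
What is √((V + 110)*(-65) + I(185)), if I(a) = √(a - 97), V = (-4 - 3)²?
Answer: √(-10335 + 2*√22) ≈ 101.61*I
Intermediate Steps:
V = 49 (V = (-7)² = 49)
I(a) = √(-97 + a)
√((V + 110)*(-65) + I(185)) = √((49 + 110)*(-65) + √(-97 + 185)) = √(159*(-65) + √88) = √(-10335 + 2*√22)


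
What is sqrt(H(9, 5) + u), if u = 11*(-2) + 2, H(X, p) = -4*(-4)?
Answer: 2*I ≈ 2.0*I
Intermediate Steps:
H(X, p) = 16
u = -20 (u = -22 + 2 = -20)
sqrt(H(9, 5) + u) = sqrt(16 - 20) = sqrt(-4) = 2*I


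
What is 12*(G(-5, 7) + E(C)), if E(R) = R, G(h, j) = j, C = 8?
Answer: 180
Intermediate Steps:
12*(G(-5, 7) + E(C)) = 12*(7 + 8) = 12*15 = 180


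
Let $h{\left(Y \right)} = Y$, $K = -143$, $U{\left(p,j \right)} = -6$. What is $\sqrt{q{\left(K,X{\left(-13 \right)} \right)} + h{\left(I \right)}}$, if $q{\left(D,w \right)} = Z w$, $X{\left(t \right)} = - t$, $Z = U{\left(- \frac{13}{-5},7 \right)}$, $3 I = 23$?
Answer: $\frac{i \sqrt{633}}{3} \approx 8.3865 i$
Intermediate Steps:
$I = \frac{23}{3}$ ($I = \frac{1}{3} \cdot 23 = \frac{23}{3} \approx 7.6667$)
$Z = -6$
$q{\left(D,w \right)} = - 6 w$
$\sqrt{q{\left(K,X{\left(-13 \right)} \right)} + h{\left(I \right)}} = \sqrt{- 6 \left(\left(-1\right) \left(-13\right)\right) + \frac{23}{3}} = \sqrt{\left(-6\right) 13 + \frac{23}{3}} = \sqrt{-78 + \frac{23}{3}} = \sqrt{- \frac{211}{3}} = \frac{i \sqrt{633}}{3}$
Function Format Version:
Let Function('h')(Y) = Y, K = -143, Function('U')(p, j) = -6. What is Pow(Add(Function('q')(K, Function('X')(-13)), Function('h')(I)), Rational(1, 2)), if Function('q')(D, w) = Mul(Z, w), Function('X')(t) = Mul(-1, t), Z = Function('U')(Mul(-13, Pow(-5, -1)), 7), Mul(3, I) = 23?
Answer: Mul(Rational(1, 3), I, Pow(633, Rational(1, 2))) ≈ Mul(8.3865, I)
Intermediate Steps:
I = Rational(23, 3) (I = Mul(Rational(1, 3), 23) = Rational(23, 3) ≈ 7.6667)
Z = -6
Function('q')(D, w) = Mul(-6, w)
Pow(Add(Function('q')(K, Function('X')(-13)), Function('h')(I)), Rational(1, 2)) = Pow(Add(Mul(-6, Mul(-1, -13)), Rational(23, 3)), Rational(1, 2)) = Pow(Add(Mul(-6, 13), Rational(23, 3)), Rational(1, 2)) = Pow(Add(-78, Rational(23, 3)), Rational(1, 2)) = Pow(Rational(-211, 3), Rational(1, 2)) = Mul(Rational(1, 3), I, Pow(633, Rational(1, 2)))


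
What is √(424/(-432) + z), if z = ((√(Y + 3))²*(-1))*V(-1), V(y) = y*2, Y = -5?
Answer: I*√1614/18 ≈ 2.2319*I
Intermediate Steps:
V(y) = 2*y
z = -4 (z = ((√(-5 + 3))²*(-1))*(2*(-1)) = ((√(-2))²*(-1))*(-2) = ((I*√2)²*(-1))*(-2) = -2*(-1)*(-2) = 2*(-2) = -4)
√(424/(-432) + z) = √(424/(-432) - 4) = √(424*(-1/432) - 4) = √(-53/54 - 4) = √(-269/54) = I*√1614/18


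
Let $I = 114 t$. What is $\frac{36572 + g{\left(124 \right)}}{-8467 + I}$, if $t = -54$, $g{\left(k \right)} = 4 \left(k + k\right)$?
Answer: $- \frac{37564}{14623} \approx -2.5688$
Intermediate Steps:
$g{\left(k \right)} = 8 k$ ($g{\left(k \right)} = 4 \cdot 2 k = 8 k$)
$I = -6156$ ($I = 114 \left(-54\right) = -6156$)
$\frac{36572 + g{\left(124 \right)}}{-8467 + I} = \frac{36572 + 8 \cdot 124}{-8467 - 6156} = \frac{36572 + 992}{-14623} = 37564 \left(- \frac{1}{14623}\right) = - \frac{37564}{14623}$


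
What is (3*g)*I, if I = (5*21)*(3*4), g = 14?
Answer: 52920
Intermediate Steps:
I = 1260 (I = 105*12 = 1260)
(3*g)*I = (3*14)*1260 = 42*1260 = 52920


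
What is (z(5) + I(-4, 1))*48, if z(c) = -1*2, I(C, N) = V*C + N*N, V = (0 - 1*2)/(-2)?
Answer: -240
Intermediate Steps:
V = 1 (V = (0 - 2)*(-1/2) = -2*(-1/2) = 1)
I(C, N) = C + N**2 (I(C, N) = 1*C + N*N = C + N**2)
z(c) = -2
(z(5) + I(-4, 1))*48 = (-2 + (-4 + 1**2))*48 = (-2 + (-4 + 1))*48 = (-2 - 3)*48 = -5*48 = -240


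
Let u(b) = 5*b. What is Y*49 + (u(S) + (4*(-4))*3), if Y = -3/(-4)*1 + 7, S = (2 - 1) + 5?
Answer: 1447/4 ≈ 361.75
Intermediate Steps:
S = 6 (S = 1 + 5 = 6)
Y = 31/4 (Y = -3*(-¼)*1 + 7 = (¾)*1 + 7 = ¾ + 7 = 31/4 ≈ 7.7500)
Y*49 + (u(S) + (4*(-4))*3) = (31/4)*49 + (5*6 + (4*(-4))*3) = 1519/4 + (30 - 16*3) = 1519/4 + (30 - 48) = 1519/4 - 18 = 1447/4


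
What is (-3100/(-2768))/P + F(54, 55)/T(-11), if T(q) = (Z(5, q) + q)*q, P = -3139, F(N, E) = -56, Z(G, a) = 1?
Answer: -60863889/119470340 ≈ -0.50945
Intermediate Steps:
T(q) = q*(1 + q) (T(q) = (1 + q)*q = q*(1 + q))
(-3100/(-2768))/P + F(54, 55)/T(-11) = -3100/(-2768)/(-3139) - 56*(-1/(11*(1 - 11))) = -3100*(-1/2768)*(-1/3139) - 56/((-11*(-10))) = (775/692)*(-1/3139) - 56/110 = -775/2172188 - 56*1/110 = -775/2172188 - 28/55 = -60863889/119470340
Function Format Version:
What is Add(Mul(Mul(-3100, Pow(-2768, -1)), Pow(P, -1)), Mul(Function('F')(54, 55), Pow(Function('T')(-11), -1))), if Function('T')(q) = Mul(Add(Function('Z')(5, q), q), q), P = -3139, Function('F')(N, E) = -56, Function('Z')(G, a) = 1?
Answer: Rational(-60863889, 119470340) ≈ -0.50945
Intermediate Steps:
Function('T')(q) = Mul(q, Add(1, q)) (Function('T')(q) = Mul(Add(1, q), q) = Mul(q, Add(1, q)))
Add(Mul(Mul(-3100, Pow(-2768, -1)), Pow(P, -1)), Mul(Function('F')(54, 55), Pow(Function('T')(-11), -1))) = Add(Mul(Mul(-3100, Pow(-2768, -1)), Pow(-3139, -1)), Mul(-56, Pow(Mul(-11, Add(1, -11)), -1))) = Add(Mul(Mul(-3100, Rational(-1, 2768)), Rational(-1, 3139)), Mul(-56, Pow(Mul(-11, -10), -1))) = Add(Mul(Rational(775, 692), Rational(-1, 3139)), Mul(-56, Pow(110, -1))) = Add(Rational(-775, 2172188), Mul(-56, Rational(1, 110))) = Add(Rational(-775, 2172188), Rational(-28, 55)) = Rational(-60863889, 119470340)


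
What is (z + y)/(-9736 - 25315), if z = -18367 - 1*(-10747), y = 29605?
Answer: -21985/35051 ≈ -0.62723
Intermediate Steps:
z = -7620 (z = -18367 + 10747 = -7620)
(z + y)/(-9736 - 25315) = (-7620 + 29605)/(-9736 - 25315) = 21985/(-35051) = 21985*(-1/35051) = -21985/35051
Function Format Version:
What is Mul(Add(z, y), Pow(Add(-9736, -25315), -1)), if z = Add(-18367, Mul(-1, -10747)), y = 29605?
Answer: Rational(-21985, 35051) ≈ -0.62723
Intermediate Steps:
z = -7620 (z = Add(-18367, 10747) = -7620)
Mul(Add(z, y), Pow(Add(-9736, -25315), -1)) = Mul(Add(-7620, 29605), Pow(Add(-9736, -25315), -1)) = Mul(21985, Pow(-35051, -1)) = Mul(21985, Rational(-1, 35051)) = Rational(-21985, 35051)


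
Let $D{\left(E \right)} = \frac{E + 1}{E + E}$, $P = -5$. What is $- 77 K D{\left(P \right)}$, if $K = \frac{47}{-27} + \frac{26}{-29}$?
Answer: $\frac{63602}{783} \approx 81.229$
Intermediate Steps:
$D{\left(E \right)} = \frac{1 + E}{2 E}$
$K = - \frac{2065}{783}$ ($K = 47 \left(- \frac{1}{27}\right) + 26 \left(- \frac{1}{29}\right) = - \frac{47}{27} - \frac{26}{29} = - \frac{2065}{783} \approx -2.6373$)
$- 77 K D{\left(P \right)} = \left(-77\right) \left(- \frac{2065}{783}\right) \frac{1 - 5}{2 \left(-5\right)} = \frac{159005 \cdot \frac{1}{2} \left(- \frac{1}{5}\right) \left(-4\right)}{783} = \frac{159005}{783} \cdot \frac{2}{5} = \frac{63602}{783}$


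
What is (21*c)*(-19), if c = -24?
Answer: 9576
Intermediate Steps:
(21*c)*(-19) = (21*(-24))*(-19) = -504*(-19) = 9576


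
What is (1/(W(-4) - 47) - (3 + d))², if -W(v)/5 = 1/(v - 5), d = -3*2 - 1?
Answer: 2765569/174724 ≈ 15.828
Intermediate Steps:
d = -7 (d = -6 - 1 = -7)
W(v) = -5/(-5 + v) (W(v) = -5/(v - 5) = -5/(-5 + v))
(1/(W(-4) - 47) - (3 + d))² = (1/(-5/(-5 - 4) - 47) - (3 - 7))² = (1/(-5/(-9) - 47) - 1*(-4))² = (1/(-5*(-⅑) - 47) + 4)² = (1/(5/9 - 47) + 4)² = (1/(-418/9) + 4)² = (-9/418 + 4)² = (1663/418)² = 2765569/174724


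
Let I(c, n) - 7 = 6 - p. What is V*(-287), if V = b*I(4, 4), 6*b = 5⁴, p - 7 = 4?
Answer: -179375/3 ≈ -59792.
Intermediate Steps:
p = 11 (p = 7 + 4 = 11)
I(c, n) = 2 (I(c, n) = 7 + (6 - 1*11) = 7 + (6 - 11) = 7 - 5 = 2)
b = 625/6 (b = (⅙)*5⁴ = (⅙)*625 = 625/6 ≈ 104.17)
V = 625/3 (V = (625/6)*2 = 625/3 ≈ 208.33)
V*(-287) = (625/3)*(-287) = -179375/3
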